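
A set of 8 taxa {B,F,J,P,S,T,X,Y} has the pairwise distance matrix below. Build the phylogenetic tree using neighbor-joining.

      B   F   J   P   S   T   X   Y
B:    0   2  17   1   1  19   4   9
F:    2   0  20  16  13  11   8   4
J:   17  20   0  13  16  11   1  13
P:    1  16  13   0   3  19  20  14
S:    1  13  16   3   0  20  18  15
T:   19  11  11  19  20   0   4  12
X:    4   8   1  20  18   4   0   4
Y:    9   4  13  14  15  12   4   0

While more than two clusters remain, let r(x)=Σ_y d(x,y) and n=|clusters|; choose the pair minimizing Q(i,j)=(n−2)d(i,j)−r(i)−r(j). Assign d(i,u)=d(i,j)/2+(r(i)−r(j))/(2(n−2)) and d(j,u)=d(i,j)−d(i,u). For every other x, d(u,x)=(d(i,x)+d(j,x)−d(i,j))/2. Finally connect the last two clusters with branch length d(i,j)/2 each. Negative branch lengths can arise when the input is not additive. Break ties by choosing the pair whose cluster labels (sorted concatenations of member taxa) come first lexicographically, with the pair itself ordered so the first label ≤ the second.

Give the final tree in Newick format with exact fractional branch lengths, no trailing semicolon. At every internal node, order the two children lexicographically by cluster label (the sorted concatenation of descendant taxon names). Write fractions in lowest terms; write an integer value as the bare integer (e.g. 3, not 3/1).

((((B:-13/5,(P:3/2,S:3/2):21/10):419/64,F:77/64):123/64,((J:145/32,X:-113/32):107/48,T:229/48):299/64):117/128,Y:117/128)

iteration 1: select P,S (d=3, Q=-154); attach at lengths (3/2, 3/2); label the merged cluster PS
  updated: d(B,PS)=-1/2, d(F,PS)=13, d(J,PS)=13, d(PS,T)=18, d(PS,X)=35/2, d(PS,Y)=13
iteration 2: select B,PS (d=-1/2, Q=-127); attach at lengths (-13/5, 21/10); label the merged cluster BPS
  updated: d(BPS,F)=31/4, d(BPS,J)=61/4, d(BPS,T)=75/4, d(BPS,X)=11, d(BPS,Y)=45/4
iteration 3: select J,X (d=1, Q=-337/4); attach at lengths (145/32, -113/32); label the merged cluster JX
  updated: d(BPS,JX)=101/8, d(F,JX)=27/2, d(JX,T)=7, d(JX,Y)=8
iteration 4: select JX,T (d=7, Q=-551/8); attach at lengths (107/48, 229/48); label the merged cluster JTX
  updated: d(BPS,JTX)=195/16, d(F,JTX)=35/4, d(JTX,Y)=13/2
iteration 5: select BPS,F (d=31/4, Q=-579/16); attach at lengths (419/64, 77/64); label the merged cluster BFPS
  updated: d(BFPS,JTX)=211/32, d(BFPS,Y)=15/4
iteration 6: select BFPS,JTX (d=211/32, Q=-539/32); attach at lengths (123/64, 299/64); label the merged cluster BFJPSTX
  updated: d(BFJPSTX,Y)=117/64
iteration 7: select BFJPSTX,Y (d=117/64); attach at lengths (117/128, 117/128); label the merged cluster BFJPSTXY
final tree: ((((B:-13/5,(P:3/2,S:3/2):21/10):419/64,F:77/64):123/64,((J:145/32,X:-113/32):107/48,T:229/48):299/64):117/128,Y:117/128)
total length: 1707/64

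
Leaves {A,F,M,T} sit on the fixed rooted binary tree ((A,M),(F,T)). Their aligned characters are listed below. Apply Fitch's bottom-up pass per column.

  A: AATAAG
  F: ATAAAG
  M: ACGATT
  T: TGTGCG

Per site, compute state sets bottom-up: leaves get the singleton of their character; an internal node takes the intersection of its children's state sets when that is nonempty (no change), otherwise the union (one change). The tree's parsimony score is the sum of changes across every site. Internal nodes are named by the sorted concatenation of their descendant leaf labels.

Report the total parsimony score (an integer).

AM@0: {A} ∩ {A} = {A} (intersection, +0)
FT@0: {A} ∪ {T} = {A,T} (union, +1)
AFMT@0: {A} ∩ {A,T} = {A} (intersection, +0)
AM@1: {A} ∪ {C} = {A,C} (union, +1)
FT@1: {T} ∪ {G} = {G,T} (union, +1)
AFMT@1: {A,C} ∪ {G,T} = {A,C,G,T} (union, +1)
AM@2: {T} ∪ {G} = {G,T} (union, +1)
FT@2: {A} ∪ {T} = {A,T} (union, +1)
AFMT@2: {G,T} ∩ {A,T} = {T} (intersection, +0)
AM@3: {A} ∩ {A} = {A} (intersection, +0)
FT@3: {A} ∪ {G} = {A,G} (union, +1)
AFMT@3: {A} ∩ {A,G} = {A} (intersection, +0)
AM@4: {A} ∪ {T} = {A,T} (union, +1)
FT@4: {A} ∪ {C} = {A,C} (union, +1)
AFMT@4: {A,T} ∩ {A,C} = {A} (intersection, +0)
AM@5: {G} ∪ {T} = {G,T} (union, +1)
FT@5: {G} ∩ {G} = {G} (intersection, +0)
AFMT@5: {G,T} ∩ {G} = {G} (intersection, +0)
per-site changes: [1, 3, 2, 1, 2, 1]; total = 10

10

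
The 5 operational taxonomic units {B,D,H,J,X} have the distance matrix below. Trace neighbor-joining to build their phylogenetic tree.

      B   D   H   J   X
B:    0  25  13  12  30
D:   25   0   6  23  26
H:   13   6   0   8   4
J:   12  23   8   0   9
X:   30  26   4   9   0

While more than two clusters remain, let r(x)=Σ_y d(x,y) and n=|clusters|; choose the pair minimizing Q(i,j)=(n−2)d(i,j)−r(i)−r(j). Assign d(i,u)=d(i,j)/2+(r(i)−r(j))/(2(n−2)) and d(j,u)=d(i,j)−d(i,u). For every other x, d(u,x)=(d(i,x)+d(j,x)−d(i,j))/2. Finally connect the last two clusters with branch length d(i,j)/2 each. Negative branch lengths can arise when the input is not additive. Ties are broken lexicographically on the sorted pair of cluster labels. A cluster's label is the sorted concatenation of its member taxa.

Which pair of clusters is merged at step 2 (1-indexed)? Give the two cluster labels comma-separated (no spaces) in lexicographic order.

BJ,X

step 1: merge (B,J) at d=12, Q=-96; branch lengths B→32/3, J→4/3; new cluster BJ
  updated: d(BJ,D)=18, d(BJ,H)=9/2, d(BJ,X)=27/2
step 2: merge (BJ,X) at d=27/2, Q=-105/2; branch lengths BJ→39/8, X→69/8; new cluster BJX
  updated: d(BJX,D)=61/4, d(BJX,H)=-5/2
step 3: merge (BJX,D) at d=61/4, Q=-75/4; branch lengths BJX→27/8, D→95/8; new cluster BDJX
  updated: d(BDJX,H)=-47/8
step 4: merge (BDJX,H) at d=-47/8; branch lengths BDJX→-47/16, H→-47/16; new cluster BDHJX
final tree: ((((B:32/3,J:4/3):39/8,X:69/8):27/8,D:95/8):-47/16,H:-47/16)
total length: 279/8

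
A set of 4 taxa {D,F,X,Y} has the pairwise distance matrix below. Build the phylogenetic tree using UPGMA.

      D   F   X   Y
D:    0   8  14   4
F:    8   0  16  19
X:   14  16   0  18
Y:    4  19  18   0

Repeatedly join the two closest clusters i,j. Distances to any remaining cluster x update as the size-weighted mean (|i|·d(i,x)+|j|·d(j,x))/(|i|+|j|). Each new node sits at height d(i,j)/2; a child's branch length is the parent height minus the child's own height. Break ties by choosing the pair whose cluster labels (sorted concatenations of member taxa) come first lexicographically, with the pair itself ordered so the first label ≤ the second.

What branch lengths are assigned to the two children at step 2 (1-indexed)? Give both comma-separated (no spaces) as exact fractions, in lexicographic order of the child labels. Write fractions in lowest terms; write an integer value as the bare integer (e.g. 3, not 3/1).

1. join D+Y (d=4) ⇒ DY; edges |D|=2, |Y|=2
  updated: d(DY,F)=27/2, d(DY,X)=16
2. join DY+F (d=27/2) ⇒ DFY; edges |DY|=19/4, |F|=27/4
  updated: d(DFY,X)=16
3. join DFY+X (d=16) ⇒ DFXY; edges |DFY|=5/4, |X|=8
final tree: (((D:2,Y:2):19/4,F:27/4):5/4,X:8)
total length: 99/4

19/4,27/4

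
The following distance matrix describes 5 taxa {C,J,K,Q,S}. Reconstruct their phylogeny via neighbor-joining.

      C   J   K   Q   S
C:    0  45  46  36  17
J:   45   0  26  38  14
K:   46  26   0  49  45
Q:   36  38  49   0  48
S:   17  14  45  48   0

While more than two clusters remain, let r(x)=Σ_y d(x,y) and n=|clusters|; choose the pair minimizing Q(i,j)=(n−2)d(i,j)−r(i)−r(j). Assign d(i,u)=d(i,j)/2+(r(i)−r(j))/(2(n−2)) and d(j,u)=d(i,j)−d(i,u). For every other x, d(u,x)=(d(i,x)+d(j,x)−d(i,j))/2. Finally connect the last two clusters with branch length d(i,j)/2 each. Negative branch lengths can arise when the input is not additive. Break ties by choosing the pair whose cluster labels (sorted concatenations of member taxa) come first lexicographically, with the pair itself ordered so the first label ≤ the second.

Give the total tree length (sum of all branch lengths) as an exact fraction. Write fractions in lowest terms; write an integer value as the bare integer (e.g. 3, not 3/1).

83

iteration 1: select C,S (d=17, Q=-217); attach at lengths (71/6, 31/6); label the merged cluster CS
  updated: d(CS,J)=21, d(CS,K)=37, d(CS,Q)=67/2
iteration 2: select CS,Q (d=67/2, Q=-145); attach at lengths (19/2, 24); label the merged cluster CQS
  updated: d(CQS,J)=51/4, d(CQS,K)=105/4
iteration 3: select CQS,J (d=51/4, Q=-65); attach at lengths (13/2, 25/4); label the merged cluster CJQS
  updated: d(CJQS,K)=79/4
iteration 4: select CJQS,K (d=79/4); attach at lengths (79/8, 79/8); label the merged cluster CJKQS
final tree: ((((C:71/6,S:31/6):19/2,Q:24):13/2,J:25/4):79/8,K:79/8)
total length: 83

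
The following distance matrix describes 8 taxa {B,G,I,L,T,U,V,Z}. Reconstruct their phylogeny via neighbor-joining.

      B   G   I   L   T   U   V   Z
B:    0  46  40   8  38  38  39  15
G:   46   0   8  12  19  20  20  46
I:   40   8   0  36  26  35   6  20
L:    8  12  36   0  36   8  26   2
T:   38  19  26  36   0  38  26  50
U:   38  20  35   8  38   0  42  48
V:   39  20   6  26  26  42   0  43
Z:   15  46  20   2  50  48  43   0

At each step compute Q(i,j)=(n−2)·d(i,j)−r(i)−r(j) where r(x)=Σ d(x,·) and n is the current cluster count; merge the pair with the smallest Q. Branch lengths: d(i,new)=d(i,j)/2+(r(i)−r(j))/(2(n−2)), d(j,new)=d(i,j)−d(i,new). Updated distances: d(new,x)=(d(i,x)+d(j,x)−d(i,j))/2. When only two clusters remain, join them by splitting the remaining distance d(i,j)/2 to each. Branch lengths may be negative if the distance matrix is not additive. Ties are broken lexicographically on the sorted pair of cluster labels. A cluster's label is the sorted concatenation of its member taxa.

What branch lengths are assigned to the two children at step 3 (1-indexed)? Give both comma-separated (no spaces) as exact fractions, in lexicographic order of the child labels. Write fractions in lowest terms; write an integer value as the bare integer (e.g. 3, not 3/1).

iteration 1: select B,Z (d=15, Q=-358); attach at lengths (15/2, 15/2); label the merged cluster BZ
  updated: d(BZ,G)=77/2, d(BZ,I)=45/2, d(BZ,L)=-5/2, d(BZ,T)=73/2, d(BZ,U)=71/2, d(BZ,V)=67/2
iteration 2: select BZ,L (d=-5/2, Q=-292); attach at lengths (18/5, -61/10); label the merged cluster BLZ
  updated: d(BLZ,G)=53/2, d(BLZ,I)=61/2, d(BLZ,T)=75/2, d(BLZ,U)=23, d(BLZ,V)=31
iteration 3: select BLZ,U (d=23, Q=-429/2); attach at lengths (165/16, 203/16); label the merged cluster BLUZ
  updated: d(BLUZ,G)=47/4, d(BLUZ,I)=85/4, d(BLUZ,T)=105/4, d(BLUZ,V)=25
iteration 4: select I,V (d=6, Q=-481/4); attach at lengths (3/8, 45/8); label the merged cluster IV
  updated: d(BLUZ,IV)=161/8, d(G,IV)=11, d(IV,T)=23
iteration 5: select BLUZ,G (d=47/4, Q=-611/8); attach at lengths (319/32, 57/32); label the merged cluster BGLUZ
  updated: d(BGLUZ,IV)=155/16, d(BGLUZ,T)=67/4
iteration 6: select BGLUZ,IV (d=155/16, Q=-791/16); attach at lengths (55/32, 255/32); label the merged cluster BGILUVZ
  updated: d(BGILUVZ,T)=481/32
iteration 7: select BGILUVZ,T (d=481/32); attach at lengths (481/64, 481/64); label the merged cluster BGILTUVZ
final tree: ((((((B:15/2,Z:15/2):18/5,L:-61/10):165/16,U:203/16):319/32,G:57/32):55/32,(I:3/8,V:45/8):255/32):481/64,T:481/64)
total length: 2495/32

165/16,203/16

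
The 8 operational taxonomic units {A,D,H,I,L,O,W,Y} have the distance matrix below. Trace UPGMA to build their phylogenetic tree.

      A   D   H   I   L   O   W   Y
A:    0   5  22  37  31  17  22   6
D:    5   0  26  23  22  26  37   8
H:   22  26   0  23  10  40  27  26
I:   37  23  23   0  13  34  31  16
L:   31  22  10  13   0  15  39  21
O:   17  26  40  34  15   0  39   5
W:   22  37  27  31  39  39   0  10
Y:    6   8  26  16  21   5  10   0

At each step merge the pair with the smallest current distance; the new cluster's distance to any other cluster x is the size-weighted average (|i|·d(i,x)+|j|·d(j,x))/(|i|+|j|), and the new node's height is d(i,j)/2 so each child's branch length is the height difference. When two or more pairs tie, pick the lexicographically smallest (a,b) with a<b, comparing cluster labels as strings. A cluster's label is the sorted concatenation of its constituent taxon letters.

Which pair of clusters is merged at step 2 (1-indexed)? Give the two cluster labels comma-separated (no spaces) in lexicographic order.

O,Y

step 1: merge (A,D) at d=5; branch lengths A→5/2, D→5/2; new cluster AD
  updated: d(AD,H)=24, d(AD,I)=30, d(AD,L)=53/2, d(AD,O)=43/2, d(AD,W)=59/2, d(AD,Y)=7
step 2: merge (O,Y) at d=5; branch lengths O→5/2, Y→5/2; new cluster OY
  updated: d(AD,OY)=57/4, d(H,OY)=33, d(I,OY)=25, d(L,OY)=18, d(OY,W)=49/2
step 3: merge (H,L) at d=10; branch lengths H→5, L→5; new cluster HL
  updated: d(AD,HL)=101/4, d(HL,I)=18, d(HL,OY)=51/2, d(HL,W)=33
step 4: merge (AD,OY) at d=57/4; branch lengths AD→37/8, OY→37/8; new cluster ADOY
  updated: d(ADOY,HL)=203/8, d(ADOY,I)=55/2, d(ADOY,W)=27
step 5: merge (HL,I) at d=18; branch lengths HL→4, I→9; new cluster HIL
  updated: d(ADOY,HIL)=313/12, d(HIL,W)=97/3
step 6: merge (ADOY,HIL) at d=313/12; branch lengths ADOY→71/12, HIL→97/24; new cluster ADHILOY
  updated: d(ADHILOY,W)=205/7
step 7: merge (ADHILOY,W) at d=205/7; branch lengths ADHILOY→269/168, W→205/14; new cluster ADHILOWY
final tree: ((((A:5/2,D:5/2):37/8,(O:5/2,Y:5/2):37/8):71/12,((H:5,L:5):4,I:9):97/24):269/168,W:205/14)
total length: 2875/42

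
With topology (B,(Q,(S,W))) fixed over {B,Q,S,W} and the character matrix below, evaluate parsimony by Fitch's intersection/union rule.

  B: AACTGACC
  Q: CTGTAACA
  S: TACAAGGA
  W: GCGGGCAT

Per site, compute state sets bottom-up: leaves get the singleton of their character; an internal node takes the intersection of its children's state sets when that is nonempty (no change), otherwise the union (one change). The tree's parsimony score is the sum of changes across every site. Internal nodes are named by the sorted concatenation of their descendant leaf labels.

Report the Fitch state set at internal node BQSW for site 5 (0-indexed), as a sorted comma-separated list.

[col 0] SW: children S:{T}, W:{G} ∪→ {G,T}; cost 1
[col 0] QSW: children Q:{C}, SW:{G,T} ∪→ {C,G,T}; cost 1
[col 0] BQSW: children B:{A}, QSW:{C,G,T} ∪→ {A,C,G,T}; cost 1
[col 1] SW: children S:{A}, W:{C} ∪→ {A,C}; cost 1
[col 1] QSW: children Q:{T}, SW:{A,C} ∪→ {A,C,T}; cost 1
[col 1] BQSW: children B:{A}, QSW:{A,C,T} ∩→ {A}; cost 0
[col 2] SW: children S:{C}, W:{G} ∪→ {C,G}; cost 1
[col 2] QSW: children Q:{G}, SW:{C,G} ∩→ {G}; cost 0
[col 2] BQSW: children B:{C}, QSW:{G} ∪→ {C,G}; cost 1
[col 3] SW: children S:{A}, W:{G} ∪→ {A,G}; cost 1
[col 3] QSW: children Q:{T}, SW:{A,G} ∪→ {A,G,T}; cost 1
[col 3] BQSW: children B:{T}, QSW:{A,G,T} ∩→ {T}; cost 0
[col 4] SW: children S:{A}, W:{G} ∪→ {A,G}; cost 1
[col 4] QSW: children Q:{A}, SW:{A,G} ∩→ {A}; cost 0
[col 4] BQSW: children B:{G}, QSW:{A} ∪→ {A,G}; cost 1
[col 5] SW: children S:{G}, W:{C} ∪→ {C,G}; cost 1
[col 5] QSW: children Q:{A}, SW:{C,G} ∪→ {A,C,G}; cost 1
[col 5] BQSW: children B:{A}, QSW:{A,C,G} ∩→ {A}; cost 0
[col 6] SW: children S:{G}, W:{A} ∪→ {A,G}; cost 1
[col 6] QSW: children Q:{C}, SW:{A,G} ∪→ {A,C,G}; cost 1
[col 6] BQSW: children B:{C}, QSW:{A,C,G} ∩→ {C}; cost 0
[col 7] SW: children S:{A}, W:{T} ∪→ {A,T}; cost 1
[col 7] QSW: children Q:{A}, SW:{A,T} ∩→ {A}; cost 0
[col 7] BQSW: children B:{C}, QSW:{A} ∪→ {A,C}; cost 1
per-site changes: [3, 2, 2, 2, 2, 2, 2, 2]; total = 17

A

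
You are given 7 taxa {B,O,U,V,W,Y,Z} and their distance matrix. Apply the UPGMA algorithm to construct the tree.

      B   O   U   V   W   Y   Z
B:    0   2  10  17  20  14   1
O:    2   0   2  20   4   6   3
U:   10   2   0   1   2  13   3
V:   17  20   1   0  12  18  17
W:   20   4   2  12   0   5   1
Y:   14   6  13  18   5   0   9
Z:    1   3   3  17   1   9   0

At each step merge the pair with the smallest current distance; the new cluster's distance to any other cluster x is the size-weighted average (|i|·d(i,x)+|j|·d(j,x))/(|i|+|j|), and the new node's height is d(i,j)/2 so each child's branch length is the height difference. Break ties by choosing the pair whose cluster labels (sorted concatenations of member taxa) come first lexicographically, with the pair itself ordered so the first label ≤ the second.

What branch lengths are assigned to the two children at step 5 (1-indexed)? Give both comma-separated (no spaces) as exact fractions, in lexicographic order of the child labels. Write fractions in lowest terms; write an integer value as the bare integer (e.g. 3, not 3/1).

iteration 1: select B,Z (d=1); attach at lengths (1/2, 1/2); label the merged cluster BZ
  updated: d(BZ,O)=5/2, d(BZ,U)=13/2, d(BZ,V)=17, d(BZ,W)=21/2, d(BZ,Y)=23/2
iteration 2: select U,V (d=1); attach at lengths (1/2, 1/2); label the merged cluster UV
  updated: d(BZ,UV)=47/4, d(O,UV)=11, d(UV,W)=7, d(UV,Y)=31/2
iteration 3: select BZ,O (d=5/2); attach at lengths (3/4, 5/4); label the merged cluster BOZ
  updated: d(BOZ,UV)=23/2, d(BOZ,W)=25/3, d(BOZ,Y)=29/3
iteration 4: select W,Y (d=5); attach at lengths (5/2, 5/2); label the merged cluster WY
  updated: d(BOZ,WY)=9, d(UV,WY)=45/4
iteration 5: select BOZ,WY (d=9); attach at lengths (13/4, 2); label the merged cluster BOWYZ
  updated: d(BOWYZ,UV)=57/5
iteration 6: select BOWYZ,UV (d=57/5); attach at lengths (6/5, 26/5); label the merged cluster BOUVWYZ
final tree: ((((B:1/2,Z:1/2):3/4,O:5/4):13/4,(W:5/2,Y:5/2):2):6/5,(U:1/2,V:1/2):26/5)
total length: 413/20

13/4,2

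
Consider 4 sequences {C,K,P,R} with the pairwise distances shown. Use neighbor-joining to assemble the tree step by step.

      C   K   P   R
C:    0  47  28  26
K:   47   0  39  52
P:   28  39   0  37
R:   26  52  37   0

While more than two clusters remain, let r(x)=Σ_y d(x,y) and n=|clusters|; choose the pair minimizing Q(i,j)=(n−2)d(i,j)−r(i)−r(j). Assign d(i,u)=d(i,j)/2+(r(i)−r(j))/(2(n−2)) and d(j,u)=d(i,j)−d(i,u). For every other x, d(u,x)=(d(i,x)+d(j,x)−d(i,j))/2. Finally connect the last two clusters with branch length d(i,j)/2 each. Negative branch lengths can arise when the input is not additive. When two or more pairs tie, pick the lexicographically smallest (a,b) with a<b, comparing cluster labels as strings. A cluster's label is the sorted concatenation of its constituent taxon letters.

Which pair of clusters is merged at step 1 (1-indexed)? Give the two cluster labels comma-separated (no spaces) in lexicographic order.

1. join C+R (d=26, Q=-164) ⇒ CR; edges |C|=19/2, |R|=33/2
  updated: d(CR,K)=73/2, d(CR,P)=39/2
2. join CR+K (d=73/2, Q=-95) ⇒ CKR; edges |CR|=17/2, |K|=28
  updated: d(CKR,P)=11
3. join CKR+P (d=11) ⇒ CKPR; edges |CKR|=11/2, |P|=11/2
final tree: (((C:19/2,R:33/2):17/2,K:28):11/2,P:11/2)
total length: 147/2

C,R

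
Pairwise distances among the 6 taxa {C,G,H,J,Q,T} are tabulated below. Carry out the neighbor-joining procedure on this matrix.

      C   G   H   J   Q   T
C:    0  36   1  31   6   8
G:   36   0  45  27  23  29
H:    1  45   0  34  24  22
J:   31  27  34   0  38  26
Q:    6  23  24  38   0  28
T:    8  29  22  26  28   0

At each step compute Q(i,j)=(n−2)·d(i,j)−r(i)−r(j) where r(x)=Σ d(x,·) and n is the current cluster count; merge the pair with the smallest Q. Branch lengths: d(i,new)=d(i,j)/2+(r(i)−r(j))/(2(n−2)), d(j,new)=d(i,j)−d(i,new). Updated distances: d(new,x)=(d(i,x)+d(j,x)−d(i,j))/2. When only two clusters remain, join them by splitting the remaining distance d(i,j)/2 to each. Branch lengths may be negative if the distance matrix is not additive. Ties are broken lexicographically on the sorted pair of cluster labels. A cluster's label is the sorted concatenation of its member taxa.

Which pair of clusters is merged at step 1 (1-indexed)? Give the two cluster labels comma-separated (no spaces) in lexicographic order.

G,J

iteration 1: select G,J (d=27, Q=-208); attach at lengths (14, 13); label the merged cluster GJ
  updated: d(C,GJ)=20, d(GJ,H)=26, d(GJ,Q)=17, d(GJ,T)=14
iteration 2: select GJ,T (d=14, Q=-107); attach at lengths (47/6, 37/6); label the merged cluster GJT
  updated: d(C,GJT)=7, d(GJT,H)=17, d(GJT,Q)=31/2
iteration 3: select C,H (d=1, Q=-54); attach at lengths (-13/2, 15/2); label the merged cluster CH
  updated: d(CH,GJT)=23/2, d(CH,Q)=29/2
iteration 4: select CH,GJT (d=23/2, Q=-83/2); attach at lengths (21/4, 25/4); label the merged cluster CGHJT
  updated: d(CGHJT,Q)=37/4
iteration 5: select CGHJT,Q (d=37/4); attach at lengths (37/8, 37/8); label the merged cluster CGHJQT
final tree: (((C:-13/2,H:15/2):21/4,((G:14,J:13):47/6,T:37/6):25/4):37/8,Q:37/8)
total length: 251/4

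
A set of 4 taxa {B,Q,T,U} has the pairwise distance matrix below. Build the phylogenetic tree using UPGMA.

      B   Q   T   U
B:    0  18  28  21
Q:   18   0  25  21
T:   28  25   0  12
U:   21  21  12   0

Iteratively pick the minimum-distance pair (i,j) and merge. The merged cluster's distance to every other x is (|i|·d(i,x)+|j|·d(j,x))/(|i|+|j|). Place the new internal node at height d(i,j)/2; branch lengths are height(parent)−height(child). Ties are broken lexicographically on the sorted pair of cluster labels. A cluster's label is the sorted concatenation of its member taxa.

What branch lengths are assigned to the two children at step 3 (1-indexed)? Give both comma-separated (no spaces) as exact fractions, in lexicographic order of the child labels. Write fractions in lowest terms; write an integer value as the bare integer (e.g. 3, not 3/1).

step 1: merge (T,U) at d=12; branch lengths T→6, U→6; new cluster TU
  updated: d(B,TU)=49/2, d(Q,TU)=23
step 2: merge (B,Q) at d=18; branch lengths B→9, Q→9; new cluster BQ
  updated: d(BQ,TU)=95/4
step 3: merge (BQ,TU) at d=95/4; branch lengths BQ→23/8, TU→47/8; new cluster BQTU
final tree: ((B:9,Q:9):23/8,(T:6,U:6):47/8)
total length: 155/4

23/8,47/8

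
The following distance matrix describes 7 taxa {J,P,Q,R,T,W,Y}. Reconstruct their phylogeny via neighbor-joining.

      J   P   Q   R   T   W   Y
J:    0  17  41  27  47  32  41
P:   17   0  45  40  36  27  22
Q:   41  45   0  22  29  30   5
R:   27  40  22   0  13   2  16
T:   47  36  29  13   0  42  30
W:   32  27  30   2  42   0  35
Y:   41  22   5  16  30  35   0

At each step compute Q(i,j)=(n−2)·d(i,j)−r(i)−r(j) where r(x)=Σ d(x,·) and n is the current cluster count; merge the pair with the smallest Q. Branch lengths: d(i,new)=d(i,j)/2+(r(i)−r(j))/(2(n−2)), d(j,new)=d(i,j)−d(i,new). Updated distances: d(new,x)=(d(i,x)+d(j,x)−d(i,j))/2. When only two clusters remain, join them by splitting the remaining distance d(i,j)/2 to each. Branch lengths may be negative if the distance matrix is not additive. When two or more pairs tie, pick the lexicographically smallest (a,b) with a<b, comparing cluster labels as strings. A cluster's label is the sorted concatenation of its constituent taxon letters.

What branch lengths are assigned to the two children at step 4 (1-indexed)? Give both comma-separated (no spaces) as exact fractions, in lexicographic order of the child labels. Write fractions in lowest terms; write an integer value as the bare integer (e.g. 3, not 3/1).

step 1: merge (J,P) at d=17, Q=-307; branch lengths J→103/10, P→67/10; new cluster JP
  updated: d(JP,Q)=69/2, d(JP,R)=25, d(JP,T)=33, d(JP,W)=21, d(JP,Y)=23
step 2: merge (Q,Y) at d=5, Q=-419/2; branch lengths Q→63/16, Y→17/16; new cluster QY
  updated: d(JP,QY)=105/4, d(QY,R)=33/2, d(QY,T)=27, d(QY,W)=30
step 3: merge (R,W) at d=2, Q=-291/2; branch lengths R→-65/12, W→89/12; new cluster RW
  updated: d(JP,RW)=22, d(QY,RW)=89/4, d(RW,T)=53/2
step 4: merge (JP,RW) at d=22, Q=-108; branch lengths JP→109/8, RW→67/8; new cluster JPRW
  updated: d(JPRW,QY)=53/4, d(JPRW,T)=75/4
step 5: merge (JPRW,QY) at d=53/4, Q=-59; branch lengths JPRW→5/2, QY→43/4; new cluster JPQRWY
  updated: d(JPQRWY,T)=65/4
step 6: merge (JPQRWY,T) at d=65/4; branch lengths JPQRWY→65/8, T→65/8; new cluster JPQRTWY
final tree: ((((J:103/10,P:67/10):109/8,(R:-65/12,W:89/12):67/8):5/2,(Q:63/16,Y:17/16):43/4):65/8,T:65/8)
total length: 151/2

109/8,67/8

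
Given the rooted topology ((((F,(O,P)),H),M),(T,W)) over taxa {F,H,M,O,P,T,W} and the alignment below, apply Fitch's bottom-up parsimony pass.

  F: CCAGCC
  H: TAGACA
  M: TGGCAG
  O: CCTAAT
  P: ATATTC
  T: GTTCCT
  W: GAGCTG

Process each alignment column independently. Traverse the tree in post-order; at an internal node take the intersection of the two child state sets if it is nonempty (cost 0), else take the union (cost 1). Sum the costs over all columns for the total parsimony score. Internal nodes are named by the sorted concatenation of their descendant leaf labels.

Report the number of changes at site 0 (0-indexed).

OP@0: {C} ∪ {A} = {A,C} (union, +1)
FOP@0: {C} ∩ {A,C} = {C} (intersection, +0)
FHOP@0: {C} ∪ {T} = {C,T} (union, +1)
FHMOP@0: {C,T} ∩ {T} = {T} (intersection, +0)
TW@0: {G} ∩ {G} = {G} (intersection, +0)
FHMOPTW@0: {T} ∪ {G} = {G,T} (union, +1)
OP@1: {C} ∪ {T} = {C,T} (union, +1)
FOP@1: {C} ∩ {C,T} = {C} (intersection, +0)
FHOP@1: {C} ∪ {A} = {A,C} (union, +1)
FHMOP@1: {A,C} ∪ {G} = {A,C,G} (union, +1)
TW@1: {T} ∪ {A} = {A,T} (union, +1)
FHMOPTW@1: {A,C,G} ∩ {A,T} = {A} (intersection, +0)
OP@2: {T} ∪ {A} = {A,T} (union, +1)
FOP@2: {A} ∩ {A,T} = {A} (intersection, +0)
FHOP@2: {A} ∪ {G} = {A,G} (union, +1)
FHMOP@2: {A,G} ∩ {G} = {G} (intersection, +0)
TW@2: {T} ∪ {G} = {G,T} (union, +1)
FHMOPTW@2: {G} ∩ {G,T} = {G} (intersection, +0)
OP@3: {A} ∪ {T} = {A,T} (union, +1)
FOP@3: {G} ∪ {A,T} = {A,G,T} (union, +1)
FHOP@3: {A,G,T} ∩ {A} = {A} (intersection, +0)
FHMOP@3: {A} ∪ {C} = {A,C} (union, +1)
TW@3: {C} ∩ {C} = {C} (intersection, +0)
FHMOPTW@3: {A,C} ∩ {C} = {C} (intersection, +0)
OP@4: {A} ∪ {T} = {A,T} (union, +1)
FOP@4: {C} ∪ {A,T} = {A,C,T} (union, +1)
FHOP@4: {A,C,T} ∩ {C} = {C} (intersection, +0)
FHMOP@4: {C} ∪ {A} = {A,C} (union, +1)
TW@4: {C} ∪ {T} = {C,T} (union, +1)
FHMOPTW@4: {A,C} ∩ {C,T} = {C} (intersection, +0)
OP@5: {T} ∪ {C} = {C,T} (union, +1)
FOP@5: {C} ∩ {C,T} = {C} (intersection, +0)
FHOP@5: {C} ∪ {A} = {A,C} (union, +1)
FHMOP@5: {A,C} ∪ {G} = {A,C,G} (union, +1)
TW@5: {T} ∪ {G} = {G,T} (union, +1)
FHMOPTW@5: {A,C,G} ∩ {G,T} = {G} (intersection, +0)
per-site changes: [3, 4, 3, 3, 4, 4]; total = 21

3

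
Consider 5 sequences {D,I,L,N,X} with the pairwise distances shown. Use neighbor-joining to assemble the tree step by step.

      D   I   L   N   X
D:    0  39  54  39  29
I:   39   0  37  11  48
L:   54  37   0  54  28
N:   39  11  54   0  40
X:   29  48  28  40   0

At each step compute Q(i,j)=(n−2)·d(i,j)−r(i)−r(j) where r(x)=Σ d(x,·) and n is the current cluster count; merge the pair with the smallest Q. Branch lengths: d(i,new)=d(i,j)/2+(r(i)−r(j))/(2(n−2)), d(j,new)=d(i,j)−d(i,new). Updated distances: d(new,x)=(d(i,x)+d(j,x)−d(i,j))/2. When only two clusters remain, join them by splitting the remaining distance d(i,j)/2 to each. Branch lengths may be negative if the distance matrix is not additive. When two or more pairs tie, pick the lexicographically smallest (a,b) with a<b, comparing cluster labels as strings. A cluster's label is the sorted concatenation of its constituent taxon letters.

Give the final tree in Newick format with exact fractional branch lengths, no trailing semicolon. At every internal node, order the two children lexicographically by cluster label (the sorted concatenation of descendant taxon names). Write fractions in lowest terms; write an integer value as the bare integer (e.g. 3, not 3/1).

step 1: merge (I,N) at d=11, Q=-246; branch lengths I→4, N→7; new cluster IN
  updated: d(D,IN)=67/2, d(IN,L)=40, d(IN,X)=77/2
step 2: merge (D,IN) at d=67/2, Q=-323/2; branch lengths D→143/8, IN→125/8; new cluster DIN
  updated: d(DIN,L)=121/4, d(DIN,X)=17
step 3: merge (DIN,L) at d=121/4, Q=-301/4; branch lengths DIN→77/8, L→165/8; new cluster DILN
  updated: d(DILN,X)=59/8
step 4: merge (DILN,X) at d=59/8; branch lengths DILN→59/16, X→59/16; new cluster DILNX
final tree: (((D:143/8,(I:4,N:7):125/8):77/8,L:165/8):59/16,X:59/16)
total length: 657/8

(((D:143/8,(I:4,N:7):125/8):77/8,L:165/8):59/16,X:59/16)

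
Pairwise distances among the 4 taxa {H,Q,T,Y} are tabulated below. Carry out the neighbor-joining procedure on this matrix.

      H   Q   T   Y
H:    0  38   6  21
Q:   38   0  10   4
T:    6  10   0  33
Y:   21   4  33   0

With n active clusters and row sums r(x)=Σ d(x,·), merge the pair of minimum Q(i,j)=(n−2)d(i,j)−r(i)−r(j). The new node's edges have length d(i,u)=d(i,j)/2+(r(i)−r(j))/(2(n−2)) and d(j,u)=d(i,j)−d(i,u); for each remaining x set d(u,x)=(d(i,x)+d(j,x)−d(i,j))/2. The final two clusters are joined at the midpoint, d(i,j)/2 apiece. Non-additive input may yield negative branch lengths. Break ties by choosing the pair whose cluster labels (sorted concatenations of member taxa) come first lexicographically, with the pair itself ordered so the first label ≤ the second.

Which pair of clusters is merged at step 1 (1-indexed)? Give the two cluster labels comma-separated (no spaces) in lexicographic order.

iteration 1: select H,T (d=6, Q=-102); attach at lengths (7, -1); label the merged cluster HT
  updated: d(HT,Q)=21, d(HT,Y)=24
iteration 2: select HT,Q (d=21, Q=-49); attach at lengths (41/2, 1/2); label the merged cluster HQT
  updated: d(HQT,Y)=7/2
iteration 3: select HQT,Y (d=7/2); attach at lengths (7/4, 7/4); label the merged cluster HQTY
final tree: (((H:7,T:-1):41/2,Q:1/2):7/4,Y:7/4)
total length: 61/2

H,T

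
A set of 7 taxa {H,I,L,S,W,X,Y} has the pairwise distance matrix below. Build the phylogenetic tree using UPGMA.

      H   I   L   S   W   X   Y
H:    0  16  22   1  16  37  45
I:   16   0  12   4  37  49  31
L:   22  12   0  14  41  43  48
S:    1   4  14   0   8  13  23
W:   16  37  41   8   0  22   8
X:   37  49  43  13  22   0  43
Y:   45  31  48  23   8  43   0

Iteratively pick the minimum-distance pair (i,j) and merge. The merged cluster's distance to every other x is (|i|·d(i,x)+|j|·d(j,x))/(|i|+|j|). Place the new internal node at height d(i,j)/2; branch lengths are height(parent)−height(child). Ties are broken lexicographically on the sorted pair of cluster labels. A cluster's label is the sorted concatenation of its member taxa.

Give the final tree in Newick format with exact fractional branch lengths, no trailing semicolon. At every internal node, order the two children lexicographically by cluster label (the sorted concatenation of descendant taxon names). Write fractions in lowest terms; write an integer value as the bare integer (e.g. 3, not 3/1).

(((((H:1/2,S:1/2):9/2,I:5):3,L:8):121/16,(W:4,Y:4):185/16):27/16,X:69/4)

step 1: merge (H,S) at d=1; branch lengths H→1/2, S→1/2; new cluster HS
  updated: d(HS,I)=10, d(HS,L)=18, d(HS,W)=12, d(HS,X)=25, d(HS,Y)=34
step 2: merge (W,Y) at d=8; branch lengths W→4, Y→4; new cluster WY
  updated: d(HS,WY)=23, d(I,WY)=34, d(L,WY)=89/2, d(WY,X)=65/2
step 3: merge (HS,I) at d=10; branch lengths HS→9/2, I→5; new cluster HIS
  updated: d(HIS,L)=16, d(HIS,WY)=80/3, d(HIS,X)=33
step 4: merge (HIS,L) at d=16; branch lengths HIS→3, L→8; new cluster HILS
  updated: d(HILS,WY)=249/8, d(HILS,X)=71/2
step 5: merge (HILS,WY) at d=249/8; branch lengths HILS→121/16, WY→185/16; new cluster HILSWY
  updated: d(HILSWY,X)=69/2
step 6: merge (HILSWY,X) at d=69/2; branch lengths HILSWY→27/16, X→69/4; new cluster HILSWXY
final tree: (((((H:1/2,S:1/2):9/2,I:5):3,L:8):121/16,(W:4,Y:4):185/16):27/16,X:69/4)
total length: 1081/16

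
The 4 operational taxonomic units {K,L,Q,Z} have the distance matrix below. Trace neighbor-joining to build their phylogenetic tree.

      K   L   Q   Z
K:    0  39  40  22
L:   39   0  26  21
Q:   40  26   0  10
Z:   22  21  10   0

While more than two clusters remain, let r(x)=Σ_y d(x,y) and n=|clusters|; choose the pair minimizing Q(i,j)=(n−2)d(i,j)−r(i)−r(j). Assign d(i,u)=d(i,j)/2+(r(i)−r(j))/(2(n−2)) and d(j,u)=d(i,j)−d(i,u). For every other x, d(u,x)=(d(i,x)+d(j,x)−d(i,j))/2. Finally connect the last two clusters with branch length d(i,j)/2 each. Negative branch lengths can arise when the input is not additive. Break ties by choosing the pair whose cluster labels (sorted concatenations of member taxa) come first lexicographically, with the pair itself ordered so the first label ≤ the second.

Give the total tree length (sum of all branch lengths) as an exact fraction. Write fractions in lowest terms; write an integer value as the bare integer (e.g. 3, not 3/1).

103/2

step 1: merge (K,Z) at d=22, Q=-110; branch lengths K→23, Z→-1; new cluster KZ
  updated: d(KZ,L)=19, d(KZ,Q)=14
step 2: merge (KZ,L) at d=19, Q=-59; branch lengths KZ→7/2, L→31/2; new cluster KLZ
  updated: d(KLZ,Q)=21/2
step 3: merge (KLZ,Q) at d=21/2; branch lengths KLZ→21/4, Q→21/4; new cluster KLQZ
final tree: (((K:23,Z:-1):7/2,L:31/2):21/4,Q:21/4)
total length: 103/2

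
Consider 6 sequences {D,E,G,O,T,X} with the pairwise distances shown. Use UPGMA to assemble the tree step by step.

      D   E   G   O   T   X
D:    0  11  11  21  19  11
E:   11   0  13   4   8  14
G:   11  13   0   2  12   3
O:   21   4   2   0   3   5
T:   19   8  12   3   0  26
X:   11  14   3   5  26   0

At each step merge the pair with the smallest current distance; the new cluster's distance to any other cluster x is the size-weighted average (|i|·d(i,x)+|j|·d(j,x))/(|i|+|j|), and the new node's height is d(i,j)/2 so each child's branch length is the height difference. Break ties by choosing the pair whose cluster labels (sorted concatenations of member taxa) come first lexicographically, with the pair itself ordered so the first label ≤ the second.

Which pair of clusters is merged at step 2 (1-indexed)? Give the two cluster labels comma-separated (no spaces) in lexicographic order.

1. join G+O (d=2) ⇒ GO; edges |G|=1, |O|=1
  updated: d(D,GO)=16, d(E,GO)=17/2, d(GO,T)=15/2, d(GO,X)=4
2. join GO+X (d=4) ⇒ GOX; edges |GO|=1, |X|=2
  updated: d(D,GOX)=43/3, d(E,GOX)=31/3, d(GOX,T)=41/3
3. join E+T (d=8) ⇒ ET; edges |E|=4, |T|=4
  updated: d(D,ET)=15, d(ET,GOX)=12
4. join ET+GOX (d=12) ⇒ EGOTX; edges |ET|=2, |GOX|=4
  updated: d(D,EGOTX)=73/5
5. join D+EGOTX (d=73/5) ⇒ DEGOTX; edges |D|=73/10, |EGOTX|=13/10
final tree: (D:73/10,((E:4,T:4):2,((G:1,O:1):1,X:2):4):13/10)
total length: 138/5

GO,X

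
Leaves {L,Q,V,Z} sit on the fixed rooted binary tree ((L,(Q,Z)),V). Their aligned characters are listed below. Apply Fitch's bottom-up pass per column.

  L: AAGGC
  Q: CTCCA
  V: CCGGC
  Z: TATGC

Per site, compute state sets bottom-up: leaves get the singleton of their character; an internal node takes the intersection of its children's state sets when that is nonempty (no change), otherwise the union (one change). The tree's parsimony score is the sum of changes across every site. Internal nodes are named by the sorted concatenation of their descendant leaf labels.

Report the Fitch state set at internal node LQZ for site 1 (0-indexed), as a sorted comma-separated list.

QZ@0: {C} ∪ {T} = {C,T} (union, +1)
LQZ@0: {A} ∪ {C,T} = {A,C,T} (union, +1)
LQVZ@0: {A,C,T} ∩ {C} = {C} (intersection, +0)
QZ@1: {T} ∪ {A} = {A,T} (union, +1)
LQZ@1: {A} ∩ {A,T} = {A} (intersection, +0)
LQVZ@1: {A} ∪ {C} = {A,C} (union, +1)
QZ@2: {C} ∪ {T} = {C,T} (union, +1)
LQZ@2: {G} ∪ {C,T} = {C,G,T} (union, +1)
LQVZ@2: {C,G,T} ∩ {G} = {G} (intersection, +0)
QZ@3: {C} ∪ {G} = {C,G} (union, +1)
LQZ@3: {G} ∩ {C,G} = {G} (intersection, +0)
LQVZ@3: {G} ∩ {G} = {G} (intersection, +0)
QZ@4: {A} ∪ {C} = {A,C} (union, +1)
LQZ@4: {C} ∩ {A,C} = {C} (intersection, +0)
LQVZ@4: {C} ∩ {C} = {C} (intersection, +0)
per-site changes: [2, 2, 2, 1, 1]; total = 8

A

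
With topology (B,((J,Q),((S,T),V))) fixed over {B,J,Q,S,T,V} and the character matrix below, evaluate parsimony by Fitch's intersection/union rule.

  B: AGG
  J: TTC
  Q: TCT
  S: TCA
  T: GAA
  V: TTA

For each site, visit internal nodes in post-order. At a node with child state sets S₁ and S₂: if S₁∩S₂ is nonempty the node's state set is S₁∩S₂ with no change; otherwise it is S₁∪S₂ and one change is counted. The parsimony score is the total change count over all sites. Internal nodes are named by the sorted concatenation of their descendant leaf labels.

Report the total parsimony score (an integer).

site 0, node JQ: J={T} ∩ Q={T} → {T} (+0)
site 0, node ST: S={T} ∪ T={G} → {G,T} (+1)
site 0, node STV: ST={G,T} ∩ V={T} → {T} (+0)
site 0, node JQSTV: JQ={T} ∩ STV={T} → {T} (+0)
site 0, node BJQSTV: B={A} ∪ JQSTV={T} → {A,T} (+1)
site 1, node JQ: J={T} ∪ Q={C} → {C,T} (+1)
site 1, node ST: S={C} ∪ T={A} → {A,C} (+1)
site 1, node STV: ST={A,C} ∪ V={T} → {A,C,T} (+1)
site 1, node JQSTV: JQ={C,T} ∩ STV={A,C,T} → {C,T} (+0)
site 1, node BJQSTV: B={G} ∪ JQSTV={C,T} → {C,G,T} (+1)
site 2, node JQ: J={C} ∪ Q={T} → {C,T} (+1)
site 2, node ST: S={A} ∩ T={A} → {A} (+0)
site 2, node STV: ST={A} ∩ V={A} → {A} (+0)
site 2, node JQSTV: JQ={C,T} ∪ STV={A} → {A,C,T} (+1)
site 2, node BJQSTV: B={G} ∪ JQSTV={A,C,T} → {A,C,G,T} (+1)
per-site changes: [2, 4, 3]; total = 9

9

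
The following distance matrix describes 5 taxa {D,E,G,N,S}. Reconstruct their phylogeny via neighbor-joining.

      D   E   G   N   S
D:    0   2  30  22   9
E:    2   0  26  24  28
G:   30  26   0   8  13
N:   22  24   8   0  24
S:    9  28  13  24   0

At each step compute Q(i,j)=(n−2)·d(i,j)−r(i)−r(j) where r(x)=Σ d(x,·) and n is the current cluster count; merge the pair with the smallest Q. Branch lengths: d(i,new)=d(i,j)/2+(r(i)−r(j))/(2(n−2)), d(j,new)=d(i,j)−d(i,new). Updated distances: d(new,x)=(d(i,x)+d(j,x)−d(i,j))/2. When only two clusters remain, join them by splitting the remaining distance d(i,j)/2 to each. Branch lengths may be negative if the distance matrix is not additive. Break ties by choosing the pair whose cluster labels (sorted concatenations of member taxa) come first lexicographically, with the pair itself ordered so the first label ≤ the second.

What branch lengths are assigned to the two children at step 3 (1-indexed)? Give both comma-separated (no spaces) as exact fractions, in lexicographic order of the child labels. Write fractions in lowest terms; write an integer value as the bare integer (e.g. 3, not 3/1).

1. join D+E (d=2, Q=-137) ⇒ DE; edges |D|=-11/6, |E|=23/6
  updated: d(DE,G)=27, d(DE,N)=22, d(DE,S)=35/2
2. join DE+S (d=35/2, Q=-86) ⇒ DES; edges |DE|=47/4, |S|=23/4
  updated: d(DES,G)=45/4, d(DES,N)=57/4
3. join DES+G (d=45/4, Q=-67/2) ⇒ DEGS; edges |DES|=35/4, |G|=5/2
  updated: d(DEGS,N)=11/2
4. join DEGS+N (d=11/2) ⇒ DEGNS; edges |DEGS|=11/4, |N|=11/4
final tree: ((((D:-11/6,E:23/6):47/4,S:23/4):35/4,G:5/2):11/4,N:11/4)
total length: 145/4

35/4,5/2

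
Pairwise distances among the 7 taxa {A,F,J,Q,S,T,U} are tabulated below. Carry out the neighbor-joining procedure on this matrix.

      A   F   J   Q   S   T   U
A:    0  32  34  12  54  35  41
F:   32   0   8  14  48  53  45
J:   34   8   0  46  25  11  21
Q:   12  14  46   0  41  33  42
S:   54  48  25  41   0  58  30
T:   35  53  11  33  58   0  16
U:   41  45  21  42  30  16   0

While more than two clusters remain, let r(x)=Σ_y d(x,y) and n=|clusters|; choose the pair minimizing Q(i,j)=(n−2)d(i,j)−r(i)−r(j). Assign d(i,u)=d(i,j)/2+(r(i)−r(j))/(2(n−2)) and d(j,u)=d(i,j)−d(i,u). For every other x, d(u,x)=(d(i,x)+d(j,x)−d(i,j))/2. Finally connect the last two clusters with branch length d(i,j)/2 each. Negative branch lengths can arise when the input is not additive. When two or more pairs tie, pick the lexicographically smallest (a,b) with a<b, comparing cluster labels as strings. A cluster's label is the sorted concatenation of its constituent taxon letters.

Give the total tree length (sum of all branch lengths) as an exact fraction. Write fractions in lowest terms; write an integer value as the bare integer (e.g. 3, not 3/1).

2927/32

step 1: merge (A,Q) at d=12, Q=-336; branch lengths A→8, Q→4; new cluster AQ
  updated: d(AQ,F)=17, d(AQ,J)=34, d(AQ,S)=83/2, d(AQ,T)=28, d(AQ,U)=71/2
step 2: merge (AQ,F) at d=17, Q=-259; branch lengths AQ→53/8, F→83/8; new cluster AFQ
  updated: d(AFQ,J)=25/2, d(AFQ,S)=145/4, d(AFQ,T)=32, d(AFQ,U)=127/4
step 3: merge (T,U) at d=16, Q=-671/4; branch lengths T→265/24, U→119/24; new cluster TU
  updated: d(AFQ,TU)=191/8, d(J,TU)=8, d(S,TU)=36
step 4: merge (AFQ,S) at d=145/4, Q=-779/8; branch lengths AFQ→383/32, S→777/32; new cluster AFQS
  updated: d(AFQS,J)=5/8, d(AFQS,TU)=189/16
step 5: merge (AFQS,J) at d=5/8, Q=-327/16; branch lengths AFQS→71/32, J→-51/32; new cluster AFJQS
  updated: d(AFJQS,TU)=307/32
step 6: merge (AFJQS,TU) at d=307/32; branch lengths AFJQS→307/64, TU→307/64; new cluster AFJQSTU
final tree: (((((A:8,Q:4):53/8,F:83/8):383/32,S:777/32):71/32,J:-51/32):307/64,(T:265/24,U:119/24):307/64)
total length: 2927/32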